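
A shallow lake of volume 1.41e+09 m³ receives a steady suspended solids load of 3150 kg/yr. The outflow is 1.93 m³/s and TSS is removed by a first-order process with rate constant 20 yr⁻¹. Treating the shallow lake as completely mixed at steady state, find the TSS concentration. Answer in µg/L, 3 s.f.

0.111 µg/L

Outflow Q = 1.93 m³/s × 3.156e+07 s/yr = 6.091e+07 m³/yr.
Steady-state CSTR mass balance: W = Q·C + k·V·C, so C = W/(Q + kV).
Q + kV = 6.091e+07 + 20·1.41e+09 = 2.826e+10 m³/yr.
C = 3150/2.826e+10 = 1.115e-07 kg/m³ = 0.0001115 mg/L = 0.1115 µg/L.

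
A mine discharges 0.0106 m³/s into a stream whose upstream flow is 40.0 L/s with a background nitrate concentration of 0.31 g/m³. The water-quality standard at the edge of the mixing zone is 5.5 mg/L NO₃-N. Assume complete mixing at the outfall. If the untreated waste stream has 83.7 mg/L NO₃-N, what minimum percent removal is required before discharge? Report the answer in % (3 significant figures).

70.0 %

40.0 L/s = 0.04 m³/s.
Mass balance: 5.5·0.0506 = 0.0106·Cₑ + 0.04·0.31.
Cₑ = (0.2783 − 0.0124) / 0.0106 = 25.08 mg/L.
Required removal = 1 − 25.08/83.7 = 70.03 %.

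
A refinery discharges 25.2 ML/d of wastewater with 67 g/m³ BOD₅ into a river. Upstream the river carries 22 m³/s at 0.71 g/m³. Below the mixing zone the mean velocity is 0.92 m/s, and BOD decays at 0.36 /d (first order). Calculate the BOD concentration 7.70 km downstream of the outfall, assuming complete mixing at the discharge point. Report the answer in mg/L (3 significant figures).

1.52 mg/L

25.2 ML/d = 0.2917 m³/s.
After complete mixing, C₀ = (0.2917·67 + 22·0.71) / 22.29 = 1.577 mg/L.
Travel time t = 7700 m / 0.92 m/s = 8370 s = 0.09687 d.
C = 1.577·exp(−0.36·0.09687) = 1.577·0.9657 = 1.523 mg/L.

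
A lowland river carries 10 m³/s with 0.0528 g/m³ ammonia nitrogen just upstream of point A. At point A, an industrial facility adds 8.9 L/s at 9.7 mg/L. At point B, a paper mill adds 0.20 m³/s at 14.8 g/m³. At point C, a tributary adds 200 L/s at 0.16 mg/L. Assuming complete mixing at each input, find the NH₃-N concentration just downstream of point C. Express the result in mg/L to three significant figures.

0.346 mg/L

8.9 L/s = 0.0089 m³/s.
After input A: C = (10·0.0528 + 0.0089·9.7) / 10.01 = 0.06138 mg/L.
After input B: C = (10.01·0.06138 + 0.2·14.8) / 10.21 = 0.3501 mg/L.
200 L/s = 0.2 m³/s.
After input C: C = (10.21·0.3501 + 0.2·0.16) / 10.41 = 0.3465 mg/L.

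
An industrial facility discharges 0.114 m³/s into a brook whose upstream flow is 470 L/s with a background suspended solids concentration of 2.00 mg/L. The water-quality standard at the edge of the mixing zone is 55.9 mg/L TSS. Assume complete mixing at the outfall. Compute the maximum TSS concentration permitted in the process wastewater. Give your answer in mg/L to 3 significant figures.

470 L/s = 0.47 m³/s.
Mass balance: 55.9·0.584 = 0.114·Cₑ + 0.47·2.
Cₑ = (32.65 − 0.94) / 0.114 = 278.1 mg/L.

278 mg/L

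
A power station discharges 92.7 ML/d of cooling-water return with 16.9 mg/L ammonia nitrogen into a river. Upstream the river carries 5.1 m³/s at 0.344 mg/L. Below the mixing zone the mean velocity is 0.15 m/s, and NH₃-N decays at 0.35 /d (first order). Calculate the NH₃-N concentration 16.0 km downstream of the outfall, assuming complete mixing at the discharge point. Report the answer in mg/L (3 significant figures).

92.7 ML/d = 1.073 m³/s.
After complete mixing, C₀ = (1.073·16.9 + 5.1·0.344) / 6.173 = 3.222 mg/L.
Travel time t = 1.6e+04 m / 0.15 m/s = 1.067e+05 s = 1.235 d.
C = 3.222·exp(−0.35·1.235) = 3.222·0.6491 = 2.091 mg/L.

2.09 mg/L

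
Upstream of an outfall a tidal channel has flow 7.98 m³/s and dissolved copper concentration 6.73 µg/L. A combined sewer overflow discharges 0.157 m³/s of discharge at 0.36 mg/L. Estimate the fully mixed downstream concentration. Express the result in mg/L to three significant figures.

0.0135 mg/L

6.73 µg/L = 0.00673 mg/L.
Conservation of mass across the mixing zone: C = (0.157·0.36 + 7.98·0.00673) / (0.157 + 7.98) = 0.1102/8.137 = 0.01355 mg/L.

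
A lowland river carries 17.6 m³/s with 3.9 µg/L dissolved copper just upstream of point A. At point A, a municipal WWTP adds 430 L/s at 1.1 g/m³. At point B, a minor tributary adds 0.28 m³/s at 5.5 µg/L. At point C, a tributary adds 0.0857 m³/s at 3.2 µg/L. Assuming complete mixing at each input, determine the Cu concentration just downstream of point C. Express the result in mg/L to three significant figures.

0.0295 mg/L

3.9 µg/L = 0.0039 mg/L.
430 L/s = 0.43 m³/s.
After input A: C = (17.6·0.0039 + 0.43·1.1) / 18.03 = 0.03004 mg/L.
5.5 µg/L = 0.0055 mg/L.
After input B: C = (18.03·0.03004 + 0.28·0.0055) / 18.31 = 0.02967 mg/L.
3.2 µg/L = 0.0032 mg/L.
After input C: C = (18.31·0.02967 + 0.0857·0.0032) / 18.4 = 0.02954 mg/L.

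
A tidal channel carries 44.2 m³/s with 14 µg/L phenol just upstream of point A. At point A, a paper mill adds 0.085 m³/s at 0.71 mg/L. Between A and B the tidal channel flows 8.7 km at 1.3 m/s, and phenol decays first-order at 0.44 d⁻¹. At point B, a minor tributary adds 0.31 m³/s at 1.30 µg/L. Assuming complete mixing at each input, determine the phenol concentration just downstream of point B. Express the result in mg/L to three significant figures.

14 µg/L = 0.014 mg/L.
After input A: C = (44.2·0.014 + 0.085·0.71) / 44.29 = 0.01534 mg/L.
Over the 8.7 km reach to input B (t = 6692 s = 0.07746 d), decay gives C = 0.01534·exp(−0.44·0.07746) = 0.01482 mg/L.
1.30 µg/L = 0.0013 mg/L.
After input B: C = (44.29·0.01482 + 0.31·0.0013) / 44.6 = 0.01473 mg/L.

0.0147 mg/L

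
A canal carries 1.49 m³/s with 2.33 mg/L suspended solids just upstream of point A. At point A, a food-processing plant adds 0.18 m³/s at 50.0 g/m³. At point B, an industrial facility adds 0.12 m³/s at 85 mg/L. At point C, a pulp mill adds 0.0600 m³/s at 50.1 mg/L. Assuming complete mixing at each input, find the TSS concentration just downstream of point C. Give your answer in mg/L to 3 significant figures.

After input A: C = (1.49·2.33 + 0.18·50) / 1.67 = 7.468 mg/L.
After input B: C = (1.67·7.468 + 0.12·85) / 1.79 = 12.67 mg/L.
After input C: C = (1.79·12.67 + 0.06·50.1) / 1.85 = 13.88 mg/L.

13.9 mg/L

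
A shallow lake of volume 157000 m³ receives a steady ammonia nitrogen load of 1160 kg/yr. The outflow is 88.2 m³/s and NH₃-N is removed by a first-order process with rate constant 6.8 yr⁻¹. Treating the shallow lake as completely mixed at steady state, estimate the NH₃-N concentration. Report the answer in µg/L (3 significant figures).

Outflow Q = 88.2 m³/s × 3.156e+07 s/yr = 2.783e+09 m³/yr.
Steady-state CSTR mass balance: W = Q·C + k·V·C, so C = W/(Q + kV).
Q + kV = 2.783e+09 + 6.8·157000 = 2.784e+09 m³/yr.
C = 1160/2.784e+09 = 4.166e-07 kg/m³ = 0.0004166 mg/L = 0.4166 µg/L.

0.417 µg/L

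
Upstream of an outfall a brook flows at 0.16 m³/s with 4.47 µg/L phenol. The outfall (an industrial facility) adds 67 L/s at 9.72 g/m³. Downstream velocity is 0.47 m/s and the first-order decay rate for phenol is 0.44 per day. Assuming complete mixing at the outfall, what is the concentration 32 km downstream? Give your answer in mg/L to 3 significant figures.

67 L/s = 0.067 m³/s.
4.47 µg/L = 0.00447 mg/L.
After complete mixing, C₀ = (0.067·9.72 + 0.16·0.00447) / 0.227 = 2.872 mg/L.
Travel time t = 3.2e+04 m / 0.47 m/s = 6.809e+04 s = 0.788 d.
C = 2.872·exp(−0.44·0.788) = 2.872·0.707 = 2.031 mg/L.

2.03 mg/L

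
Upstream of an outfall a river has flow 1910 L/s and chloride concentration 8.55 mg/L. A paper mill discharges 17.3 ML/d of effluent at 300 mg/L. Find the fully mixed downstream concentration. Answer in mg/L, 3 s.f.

17.3 ML/d = 0.2002 m³/s.
1910 L/s = 1.91 m³/s.
By mass balance at complete mixing, C = (0.2002·300 + 1.91·8.55) / (0.2002 + 1.91) = 76.4/2.11 = 36.2 mg/L.

36.2 mg/L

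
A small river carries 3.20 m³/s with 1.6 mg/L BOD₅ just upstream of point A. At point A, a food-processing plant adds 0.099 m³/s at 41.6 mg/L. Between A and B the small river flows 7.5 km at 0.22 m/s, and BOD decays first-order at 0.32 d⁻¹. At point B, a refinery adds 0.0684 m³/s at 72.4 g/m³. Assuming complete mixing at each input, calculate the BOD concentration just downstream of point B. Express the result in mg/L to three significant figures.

3.89 mg/L

After input A: C = (3.2·1.6 + 0.099·41.6) / 3.299 = 2.8 mg/L.
Over the 7.5 km reach to input B (t = 3.409e+04 s = 0.3946 d), decay gives C = 2.8·exp(−0.32·0.3946) = 2.468 mg/L.
After input B: C = (3.299·2.468 + 0.0684·72.4) / 3.367 = 3.889 mg/L.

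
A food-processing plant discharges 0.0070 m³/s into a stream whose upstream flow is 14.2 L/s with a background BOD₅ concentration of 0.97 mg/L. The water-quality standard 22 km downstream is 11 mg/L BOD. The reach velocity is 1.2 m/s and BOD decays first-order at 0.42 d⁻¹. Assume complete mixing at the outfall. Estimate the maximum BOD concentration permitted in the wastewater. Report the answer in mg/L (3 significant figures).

34.5 mg/L

14.2 L/s = 0.0142 m³/s.
Travel time to the compliance point: t = 2.2e+04/1.2 = 1.833e+04 s = 0.2122 d; decay factor exp(−0.42·0.2122) = 0.9147.
So the concentration just after mixing may be at most 11/0.9147 = 12.03 mg/L.
Mass balance: 12.03·0.0212 = 0.007·Cₑ + 0.0142·0.97.
Cₑ = (0.2549 − 0.01377) / 0.007 = 34.45 mg/L.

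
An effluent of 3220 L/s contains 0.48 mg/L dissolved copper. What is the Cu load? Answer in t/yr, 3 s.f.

3220 L/s = 3.22 m³/s.
Mass flux = Q·C = 3.22 m³/s × 0.48 g/m³ = 1.546 g/s.
= 1.546 g/s × 31.56 = 48.78 t/yr.

48.8 t/yr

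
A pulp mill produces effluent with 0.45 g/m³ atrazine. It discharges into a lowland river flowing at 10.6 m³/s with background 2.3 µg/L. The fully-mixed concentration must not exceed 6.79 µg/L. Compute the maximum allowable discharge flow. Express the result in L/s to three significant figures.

107 L/s

2.3 µg/L = 0.0023 mg/L.
6.79 µg/L = 0.00679 mg/L.
Mass balance at complete mixing: C_std·(Q_w + Q_r) = Q_w·C_e + Q_r·C_b.
Rearranging, Q_w = Q_r·(C_std − C_b)/(C_e − C_std) = 10.6·(0.00679 − 0.0023) / (0.45 − 0.00679) = 0.1074 m³/s.
= 107.4 L/s.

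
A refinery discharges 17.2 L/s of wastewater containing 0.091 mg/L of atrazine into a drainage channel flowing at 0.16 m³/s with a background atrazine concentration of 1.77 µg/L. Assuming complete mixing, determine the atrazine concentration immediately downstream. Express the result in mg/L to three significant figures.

0.0104 mg/L

17.2 L/s = 0.0172 m³/s.
1.77 µg/L = 0.00177 mg/L.
By mass balance at complete mixing, C = (0.0172·0.091 + 0.16·0.00177) / (0.0172 + 0.16) = 0.001848/0.1772 = 0.01043 mg/L.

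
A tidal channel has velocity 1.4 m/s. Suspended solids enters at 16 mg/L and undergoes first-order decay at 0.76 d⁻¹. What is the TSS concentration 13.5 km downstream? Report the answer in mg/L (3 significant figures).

Travel time t = 13.5 km / 1.4 m/s = 1.35e+04/1.4 = 9643 s = 0.1116 d.
First-order decay: C = 16·exp(−0.76·0.1116) = 16·0.9187 = 14.7 mg/L.

14.7 mg/L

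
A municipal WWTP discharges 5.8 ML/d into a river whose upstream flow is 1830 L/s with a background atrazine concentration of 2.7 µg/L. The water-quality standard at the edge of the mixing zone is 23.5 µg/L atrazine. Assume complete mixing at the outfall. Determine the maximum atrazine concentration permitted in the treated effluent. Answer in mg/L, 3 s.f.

5.8 ML/d = 0.06713 m³/s.
1830 L/s = 1.83 m³/s.
2.7 µg/L = 0.0027 mg/L.
23.5 µg/L = 0.0235 mg/L.
Mass balance: 0.0235·1.897 = 0.06713·Cₑ + 1.83·0.0027.
Cₑ = (0.04458 − 0.004941) / 0.06713 = 0.5905 mg/L.

0.591 mg/L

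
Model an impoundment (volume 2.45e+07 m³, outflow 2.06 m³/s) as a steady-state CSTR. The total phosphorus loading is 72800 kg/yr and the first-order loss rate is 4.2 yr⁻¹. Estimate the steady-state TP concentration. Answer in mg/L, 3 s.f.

Outflow Q = 2.06 m³/s × 3.156e+07 s/yr = 6.501e+07 m³/yr.
Steady-state CSTR mass balance: W = Q·C + k·V·C, so C = W/(Q + kV).
Q + kV = 6.501e+07 + 4.2·2.45e+07 = 1.679e+08 m³/yr.
C = 72800/1.679e+08 = 0.0004336 kg/m³ = 0.4336 mg/L.

0.434 mg/L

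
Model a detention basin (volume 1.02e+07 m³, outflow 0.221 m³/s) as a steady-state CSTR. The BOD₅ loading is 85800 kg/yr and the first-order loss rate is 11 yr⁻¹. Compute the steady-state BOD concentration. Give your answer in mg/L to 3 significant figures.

Outflow Q = 0.221 m³/s × 3.156e+07 s/yr = 6.974e+06 m³/yr.
Steady-state CSTR mass balance: W = Q·C + k·V·C, so C = W/(Q + kV).
Q + kV = 6.974e+06 + 11·1.02e+07 = 1.192e+08 m³/yr.
C = 85800/1.192e+08 = 0.00072 kg/m³ = 0.72 mg/L.

0.720 mg/L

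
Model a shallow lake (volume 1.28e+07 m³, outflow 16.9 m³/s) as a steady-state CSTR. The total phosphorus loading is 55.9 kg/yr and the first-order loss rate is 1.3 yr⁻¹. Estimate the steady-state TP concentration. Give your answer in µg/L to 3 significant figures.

Outflow Q = 16.9 m³/s × 3.156e+07 s/yr = 5.333e+08 m³/yr.
Steady-state CSTR mass balance: W = Q·C + k·V·C, so C = W/(Q + kV).
Q + kV = 5.333e+08 + 1.3·1.28e+07 = 5.5e+08 m³/yr.
C = 55.9/5.5e+08 = 1.016e-07 kg/m³ = 0.0001016 mg/L = 0.1016 µg/L.

0.102 µg/L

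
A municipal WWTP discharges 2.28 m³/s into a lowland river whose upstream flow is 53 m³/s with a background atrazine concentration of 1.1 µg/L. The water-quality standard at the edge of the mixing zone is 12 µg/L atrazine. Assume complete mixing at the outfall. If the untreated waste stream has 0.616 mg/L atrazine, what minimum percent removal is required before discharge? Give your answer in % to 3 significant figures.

56.9 %

1.1 µg/L = 0.0011 mg/L.
12 µg/L = 0.012 mg/L.
Mass balance: 0.012·55.28 = 2.28·Cₑ + 53·0.0011.
Cₑ = (0.6634 − 0.0583) / 2.28 = 0.2654 mg/L.
Required removal = 1 − 0.2654/0.616 = 56.92 %.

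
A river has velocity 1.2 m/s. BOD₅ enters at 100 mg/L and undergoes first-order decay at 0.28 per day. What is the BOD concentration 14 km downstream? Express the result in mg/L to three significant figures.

96.3 mg/L

Travel time t = 14 km / 1.2 m/s = 1.4e+04/1.2 = 1.167e+04 s = 0.135 d.
First-order decay: C = 100·exp(−0.28·0.135) = 100·0.9629 = 96.29 mg/L.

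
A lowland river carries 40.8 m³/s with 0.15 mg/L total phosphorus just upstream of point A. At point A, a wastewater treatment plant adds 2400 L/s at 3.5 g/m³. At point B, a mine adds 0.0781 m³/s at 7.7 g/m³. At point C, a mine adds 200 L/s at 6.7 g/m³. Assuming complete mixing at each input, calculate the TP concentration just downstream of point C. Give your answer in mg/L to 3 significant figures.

2400 L/s = 2.4 m³/s.
After input A: C = (40.8·0.15 + 2.4·3.5) / 43.2 = 0.3361 mg/L.
After input B: C = (43.2·0.3361 + 0.0781·7.7) / 43.28 = 0.3494 mg/L.
200 L/s = 0.2 m³/s.
After input C: C = (43.28·0.3494 + 0.2·6.7) / 43.48 = 0.3786 mg/L.

0.379 mg/L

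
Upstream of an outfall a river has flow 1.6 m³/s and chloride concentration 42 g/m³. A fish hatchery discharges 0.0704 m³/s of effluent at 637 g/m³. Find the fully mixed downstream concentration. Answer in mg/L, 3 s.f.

67.1 mg/L

Flow-weighted mixing gives C = (0.0704·637 + 1.6·42) / (0.0704 + 1.6) = 112/1.67 = 67.08 mg/L.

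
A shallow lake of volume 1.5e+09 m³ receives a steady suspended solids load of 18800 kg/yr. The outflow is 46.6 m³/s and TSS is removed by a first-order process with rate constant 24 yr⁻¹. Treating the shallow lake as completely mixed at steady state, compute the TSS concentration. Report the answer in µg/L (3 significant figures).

Outflow Q = 46.6 m³/s × 3.156e+07 s/yr = 1.471e+09 m³/yr.
Steady-state CSTR mass balance: W = Q·C + k·V·C, so C = W/(Q + kV).
Q + kV = 1.471e+09 + 24·1.5e+09 = 3.747e+10 m³/yr.
C = 18800/3.747e+10 = 5.017e-07 kg/m³ = 0.0005017 mg/L = 0.5017 µg/L.

0.502 µg/L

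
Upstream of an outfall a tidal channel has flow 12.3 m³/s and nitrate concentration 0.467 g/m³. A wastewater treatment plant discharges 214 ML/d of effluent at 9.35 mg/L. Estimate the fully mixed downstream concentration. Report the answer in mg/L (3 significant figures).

214 ML/d = 2.477 m³/s.
Conservation of mass across the mixing zone: C = (2.477·9.35 + 12.3·0.467) / (2.477 + 12.3) = 28.9/14.78 = 1.956 mg/L.

1.96 mg/L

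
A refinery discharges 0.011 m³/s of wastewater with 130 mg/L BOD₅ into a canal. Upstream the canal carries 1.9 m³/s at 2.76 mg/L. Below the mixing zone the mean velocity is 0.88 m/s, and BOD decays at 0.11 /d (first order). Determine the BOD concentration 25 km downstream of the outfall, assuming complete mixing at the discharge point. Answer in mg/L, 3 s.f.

After complete mixing, C₀ = (0.011·130 + 1.9·2.76) / 1.911 = 3.492 mg/L.
Travel time t = 2.5e+04 m / 0.88 m/s = 2.841e+04 s = 0.3288 d.
C = 3.492·exp(−0.11·0.3288) = 3.492·0.9645 = 3.368 mg/L.

3.37 mg/L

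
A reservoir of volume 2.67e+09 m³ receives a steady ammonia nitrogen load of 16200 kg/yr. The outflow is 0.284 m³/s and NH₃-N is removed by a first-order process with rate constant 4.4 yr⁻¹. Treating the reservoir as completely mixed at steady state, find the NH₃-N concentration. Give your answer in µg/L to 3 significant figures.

Outflow Q = 0.284 m³/s × 3.156e+07 s/yr = 8.962e+06 m³/yr.
Steady-state CSTR mass balance: W = Q·C + k·V·C, so C = W/(Q + kV).
Q + kV = 8.962e+06 + 4.4·2.67e+09 = 1.176e+10 m³/yr.
C = 16200/1.176e+10 = 1.378e-06 kg/m³ = 0.001378 mg/L = 1.378 µg/L.

1.38 µg/L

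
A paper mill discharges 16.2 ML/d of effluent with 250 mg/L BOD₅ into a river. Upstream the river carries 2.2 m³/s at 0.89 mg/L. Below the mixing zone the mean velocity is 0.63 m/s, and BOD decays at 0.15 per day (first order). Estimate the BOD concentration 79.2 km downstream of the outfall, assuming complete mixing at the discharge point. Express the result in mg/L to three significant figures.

16.2 ML/d = 0.1875 m³/s.
After complete mixing, C₀ = (0.1875·250 + 2.2·0.89) / 2.388 = 20.45 mg/L.
Travel time t = 7.92e+04 m / 0.63 m/s = 1.257e+05 s = 1.455 d.
C = 20.45·exp(−0.15·1.455) = 20.45·0.8039 = 16.44 mg/L.

16.4 mg/L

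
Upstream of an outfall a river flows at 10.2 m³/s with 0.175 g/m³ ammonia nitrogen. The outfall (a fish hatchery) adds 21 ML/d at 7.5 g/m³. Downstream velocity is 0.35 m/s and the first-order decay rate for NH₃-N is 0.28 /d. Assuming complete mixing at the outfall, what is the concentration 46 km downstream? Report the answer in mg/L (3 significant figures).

21 ML/d = 0.2431 m³/s.
After complete mixing, C₀ = (0.2431·7.5 + 10.2·0.175) / 10.44 = 0.3455 mg/L.
Travel time t = 4.6e+04 m / 0.35 m/s = 1.314e+05 s = 1.521 d.
C = 0.3455·exp(−0.28·1.521) = 0.3455·0.6532 = 0.2257 mg/L.

0.226 mg/L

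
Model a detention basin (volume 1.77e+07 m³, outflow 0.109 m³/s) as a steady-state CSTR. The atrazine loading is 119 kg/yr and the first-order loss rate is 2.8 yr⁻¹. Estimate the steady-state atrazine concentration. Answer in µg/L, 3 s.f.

2.25 µg/L

Outflow Q = 0.109 m³/s × 3.156e+07 s/yr = 3.44e+06 m³/yr.
Steady-state CSTR mass balance: W = Q·C + k·V·C, so C = W/(Q + kV).
Q + kV = 3.44e+06 + 2.8·1.77e+07 = 5.3e+07 m³/yr.
C = 119/5.3e+07 = 2.245e-06 kg/m³ = 0.002245 mg/L = 2.245 µg/L.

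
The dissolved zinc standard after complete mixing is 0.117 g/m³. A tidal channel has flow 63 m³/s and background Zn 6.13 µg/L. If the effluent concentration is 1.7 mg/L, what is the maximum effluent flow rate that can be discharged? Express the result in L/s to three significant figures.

6.13 µg/L = 0.00613 mg/L.
Mass balance at complete mixing: C_std·(Q_w + Q_r) = Q_w·C_e + Q_r·C_b.
Rearranging, Q_w = Q_r·(C_std − C_b)/(C_e − C_std) = 63·(0.117 − 0.00613) / (1.7 − 0.117) = 4.412 m³/s.
= 4412 L/s.

4410 L/s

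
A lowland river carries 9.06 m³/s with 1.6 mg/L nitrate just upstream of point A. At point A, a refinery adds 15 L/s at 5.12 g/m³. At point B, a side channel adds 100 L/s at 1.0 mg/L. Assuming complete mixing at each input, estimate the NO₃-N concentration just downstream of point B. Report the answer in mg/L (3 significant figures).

1.60 mg/L

15 L/s = 0.015 m³/s.
After input A: C = (9.06·1.6 + 0.015·5.12) / 9.075 = 1.606 mg/L.
100 L/s = 0.1 m³/s.
After input B: C = (9.075·1.606 + 0.1·1) / 9.175 = 1.599 mg/L.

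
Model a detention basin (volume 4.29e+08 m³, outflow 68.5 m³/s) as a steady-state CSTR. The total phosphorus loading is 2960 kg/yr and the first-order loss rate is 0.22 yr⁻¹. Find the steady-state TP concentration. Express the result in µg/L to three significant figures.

Outflow Q = 68.5 m³/s × 3.156e+07 s/yr = 2.162e+09 m³/yr.
Steady-state CSTR mass balance: W = Q·C + k·V·C, so C = W/(Q + kV).
Q + kV = 2.162e+09 + 0.22·4.29e+08 = 2.256e+09 m³/yr.
C = 2960/2.256e+09 = 1.312e-06 kg/m³ = 0.001312 mg/L = 1.312 µg/L.

1.31 µg/L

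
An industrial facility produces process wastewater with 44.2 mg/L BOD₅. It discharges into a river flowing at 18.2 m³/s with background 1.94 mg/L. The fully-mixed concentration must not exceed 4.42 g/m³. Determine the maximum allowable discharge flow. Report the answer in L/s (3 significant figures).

1130 L/s

Mass balance at complete mixing: C_std·(Q_w + Q_r) = Q_w·C_e + Q_r·C_b.
Rearranging, Q_w = Q_r·(C_std − C_b)/(C_e − C_std) = 18.2·(4.42 − 1.94) / (44.2 − 4.42) = 1.135 m³/s.
= 1135 L/s.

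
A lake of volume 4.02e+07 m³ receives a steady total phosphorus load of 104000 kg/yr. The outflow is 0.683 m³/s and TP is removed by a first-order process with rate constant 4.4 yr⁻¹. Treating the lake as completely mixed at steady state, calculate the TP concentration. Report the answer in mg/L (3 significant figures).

0.524 mg/L

Outflow Q = 0.683 m³/s × 3.156e+07 s/yr = 2.155e+07 m³/yr.
Steady-state CSTR mass balance: W = Q·C + k·V·C, so C = W/(Q + kV).
Q + kV = 2.155e+07 + 4.4·4.02e+07 = 1.984e+08 m³/yr.
C = 104000/1.984e+08 = 0.0005241 kg/m³ = 0.5241 mg/L.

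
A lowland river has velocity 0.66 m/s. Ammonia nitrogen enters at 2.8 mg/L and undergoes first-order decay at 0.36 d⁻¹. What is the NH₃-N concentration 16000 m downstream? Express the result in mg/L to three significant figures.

Travel time t = 16000 m / 0.66 m/s = 1.6e+04/0.66 = 2.424e+04 s = 0.2806 d.
First-order decay: C = 2.8·exp(−0.36·0.2806) = 2.8·0.9039 = 2.531 mg/L.

2.53 mg/L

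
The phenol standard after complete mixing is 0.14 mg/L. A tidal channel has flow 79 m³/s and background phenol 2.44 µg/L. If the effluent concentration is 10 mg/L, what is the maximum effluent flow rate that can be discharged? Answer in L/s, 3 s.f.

2.44 µg/L = 0.00244 mg/L.
Mass balance at complete mixing: C_std·(Q_w + Q_r) = Q_w·C_e + Q_r·C_b.
Rearranging, Q_w = Q_r·(C_std − C_b)/(C_e − C_std) = 79·(0.14 − 0.00244) / (10 − 0.14) = 1.102 m³/s.
= 1102 L/s.

1100 L/s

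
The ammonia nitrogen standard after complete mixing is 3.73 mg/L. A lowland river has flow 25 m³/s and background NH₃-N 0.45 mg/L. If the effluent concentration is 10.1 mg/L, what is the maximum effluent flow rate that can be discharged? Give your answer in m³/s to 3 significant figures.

Mass balance at complete mixing: C_std·(Q_w + Q_r) = Q_w·C_e + Q_r·C_b.
Rearranging, Q_w = Q_r·(C_std − C_b)/(C_e − C_std) = 25·(3.73 − 0.45) / (10.1 − 3.73) = 12.87 m³/s.

12.9 m³/s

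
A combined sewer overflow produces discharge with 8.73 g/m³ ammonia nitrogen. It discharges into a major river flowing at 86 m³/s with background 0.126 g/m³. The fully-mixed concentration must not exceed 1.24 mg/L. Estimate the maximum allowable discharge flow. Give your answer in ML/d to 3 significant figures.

Mass balance at complete mixing: C_std·(Q_w + Q_r) = Q_w·C_e + Q_r·C_b.
Rearranging, Q_w = Q_r·(C_std − C_b)/(C_e − C_std) = 86·(1.24 − 0.126) / (8.73 − 1.24) = 12.79 m³/s.
= 1105 ML/d.

1110 ML/d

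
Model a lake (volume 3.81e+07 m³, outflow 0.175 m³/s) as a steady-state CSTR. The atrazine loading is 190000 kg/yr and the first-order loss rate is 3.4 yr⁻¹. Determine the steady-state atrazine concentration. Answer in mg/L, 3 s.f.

Outflow Q = 0.175 m³/s × 3.156e+07 s/yr = 5.523e+06 m³/yr.
Steady-state CSTR mass balance: W = Q·C + k·V·C, so C = W/(Q + kV).
Q + kV = 5.523e+06 + 3.4·3.81e+07 = 1.351e+08 m³/yr.
C = 190000/1.351e+08 = 0.001407 kg/m³ = 1.407 mg/L.

1.41 mg/L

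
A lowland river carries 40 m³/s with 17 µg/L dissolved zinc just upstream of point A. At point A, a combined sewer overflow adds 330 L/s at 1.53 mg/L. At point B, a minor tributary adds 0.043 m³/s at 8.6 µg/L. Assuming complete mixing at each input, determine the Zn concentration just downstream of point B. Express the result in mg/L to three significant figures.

17 µg/L = 0.017 mg/L.
330 L/s = 0.33 m³/s.
After input A: C = (40·0.017 + 0.33·1.53) / 40.33 = 0.02938 mg/L.
8.6 µg/L = 0.0086 mg/L.
After input B: C = (40.33·0.02938 + 0.043·0.0086) / 40.37 = 0.02936 mg/L.

0.0294 mg/L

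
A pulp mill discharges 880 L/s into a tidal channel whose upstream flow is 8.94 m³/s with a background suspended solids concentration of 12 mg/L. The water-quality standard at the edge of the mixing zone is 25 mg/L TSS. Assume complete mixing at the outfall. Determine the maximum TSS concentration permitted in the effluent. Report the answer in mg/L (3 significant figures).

880 L/s = 0.88 m³/s.
Mass balance: 25·9.82 = 0.88·Cₑ + 8.94·12.
Cₑ = (245.5 − 107.3) / 0.88 = 157.1 mg/L.

157 mg/L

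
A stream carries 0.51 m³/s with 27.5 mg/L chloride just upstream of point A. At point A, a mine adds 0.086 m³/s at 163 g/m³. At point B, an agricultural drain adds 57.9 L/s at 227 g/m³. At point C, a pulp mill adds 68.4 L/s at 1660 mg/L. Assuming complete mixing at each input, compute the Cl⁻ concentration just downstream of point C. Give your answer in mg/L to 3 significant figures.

214 mg/L

After input A: C = (0.51·27.5 + 0.086·163) / 0.596 = 47.05 mg/L.
57.9 L/s = 0.0579 m³/s.
After input B: C = (0.596·47.05 + 0.0579·227) / 0.6539 = 62.99 mg/L.
68.4 L/s = 0.0684 m³/s.
After input C: C = (0.6539·62.99 + 0.0684·1660) / 0.7223 = 214.2 mg/L.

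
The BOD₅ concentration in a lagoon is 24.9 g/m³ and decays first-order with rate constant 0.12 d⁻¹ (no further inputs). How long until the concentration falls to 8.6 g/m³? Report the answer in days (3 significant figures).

t = ln(C₀/C)/k = ln(24.9/8.6)/0.12 = 1.063/0.12 = 8.859 d.

8.86 d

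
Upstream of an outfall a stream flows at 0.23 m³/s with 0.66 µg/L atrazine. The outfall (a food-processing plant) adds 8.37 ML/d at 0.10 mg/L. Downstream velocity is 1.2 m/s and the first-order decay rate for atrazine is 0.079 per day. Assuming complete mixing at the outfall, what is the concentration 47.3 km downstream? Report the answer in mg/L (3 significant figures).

0.0290 mg/L

8.37 ML/d = 0.09687 m³/s.
0.66 µg/L = 0.00066 mg/L.
After complete mixing, C₀ = (0.09687·0.1 + 0.23·0.00066) / 0.3269 = 0.0301 mg/L.
Travel time t = 4.73e+04 m / 1.2 m/s = 3.942e+04 s = 0.4562 d.
C = 0.0301·exp(−0.079·0.4562) = 0.0301·0.9646 = 0.02904 mg/L.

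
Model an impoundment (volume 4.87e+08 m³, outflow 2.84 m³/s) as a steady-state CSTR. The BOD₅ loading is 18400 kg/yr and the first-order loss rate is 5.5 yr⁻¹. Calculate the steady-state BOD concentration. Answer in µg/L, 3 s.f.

6.65 µg/L

Outflow Q = 2.84 m³/s × 3.156e+07 s/yr = 8.962e+07 m³/yr.
Steady-state CSTR mass balance: W = Q·C + k·V·C, so C = W/(Q + kV).
Q + kV = 8.962e+07 + 5.5·4.87e+08 = 2.768e+09 m³/yr.
C = 18400/2.768e+09 = 6.647e-06 kg/m³ = 0.006647 mg/L = 6.647 µg/L.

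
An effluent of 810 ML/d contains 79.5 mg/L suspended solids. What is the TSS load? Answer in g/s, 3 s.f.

745 g/s

810 ML/d = 9.375 m³/s.
Mass flux = Q·C = 9.375 m³/s × 79.5 g/m³ = 745.3 g/s.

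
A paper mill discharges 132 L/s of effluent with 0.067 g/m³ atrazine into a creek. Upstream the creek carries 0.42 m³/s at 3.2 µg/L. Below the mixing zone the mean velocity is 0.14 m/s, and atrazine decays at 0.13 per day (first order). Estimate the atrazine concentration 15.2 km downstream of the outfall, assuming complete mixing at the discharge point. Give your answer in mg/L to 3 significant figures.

132 L/s = 0.132 m³/s.
3.2 µg/L = 0.0032 mg/L.
After complete mixing, C₀ = (0.132·0.067 + 0.42·0.0032) / 0.552 = 0.01846 mg/L.
Travel time t = 1.52e+04 m / 0.14 m/s = 1.086e+05 s = 1.257 d.
C = 0.01846·exp(−0.13·1.257) = 0.01846·0.8493 = 0.01567 mg/L.

0.0157 mg/L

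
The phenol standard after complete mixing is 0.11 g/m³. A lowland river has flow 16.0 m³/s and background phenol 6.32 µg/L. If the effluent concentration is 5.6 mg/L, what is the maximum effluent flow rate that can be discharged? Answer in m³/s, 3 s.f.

6.32 µg/L = 0.00632 mg/L.
Mass balance at complete mixing: C_std·(Q_w + Q_r) = Q_w·C_e + Q_r·C_b.
Rearranging, Q_w = Q_r·(C_std − C_b)/(C_e − C_std) = 16.0·(0.11 − 0.00632) / (5.6 − 0.11) = 0.3022 m³/s.

0.302 m³/s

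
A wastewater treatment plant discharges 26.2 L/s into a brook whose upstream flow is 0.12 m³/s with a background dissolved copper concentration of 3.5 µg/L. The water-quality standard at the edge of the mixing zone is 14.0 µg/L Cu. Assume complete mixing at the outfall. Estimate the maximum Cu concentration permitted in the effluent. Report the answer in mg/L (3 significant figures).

0.0621 mg/L

26.2 L/s = 0.0262 m³/s.
3.5 µg/L = 0.0035 mg/L.
14.0 µg/L = 0.014 mg/L.
Mass balance: 0.014·0.1462 = 0.0262·Cₑ + 0.12·0.0035.
Cₑ = (0.002047 − 0.00042) / 0.0262 = 0.06209 mg/L.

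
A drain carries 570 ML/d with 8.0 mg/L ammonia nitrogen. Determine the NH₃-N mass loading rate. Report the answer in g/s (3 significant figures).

570 ML/d = 6.597 m³/s.
Mass flux = Q·C = 6.597 m³/s × 8 g/m³ = 52.78 g/s.

52.8 g/s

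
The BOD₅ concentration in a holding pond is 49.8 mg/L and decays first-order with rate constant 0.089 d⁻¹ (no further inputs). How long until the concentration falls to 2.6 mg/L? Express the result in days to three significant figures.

33.2 d

t = ln(C₀/C)/k = ln(49.8/2.6)/0.089 = 2.953/0.089 = 33.17 d.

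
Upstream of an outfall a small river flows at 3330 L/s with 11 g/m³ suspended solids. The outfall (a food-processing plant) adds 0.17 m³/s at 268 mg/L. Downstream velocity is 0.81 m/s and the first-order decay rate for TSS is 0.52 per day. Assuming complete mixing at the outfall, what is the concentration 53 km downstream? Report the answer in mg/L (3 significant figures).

3330 L/s = 3.33 m³/s.
After complete mixing, C₀ = (0.17·268 + 3.33·11) / 3.5 = 23.48 mg/L.
Travel time t = 5.3e+04 m / 0.81 m/s = 6.543e+04 s = 0.7573 d.
C = 23.48·exp(−0.52·0.7573) = 23.48·0.6745 = 15.84 mg/L.

15.8 mg/L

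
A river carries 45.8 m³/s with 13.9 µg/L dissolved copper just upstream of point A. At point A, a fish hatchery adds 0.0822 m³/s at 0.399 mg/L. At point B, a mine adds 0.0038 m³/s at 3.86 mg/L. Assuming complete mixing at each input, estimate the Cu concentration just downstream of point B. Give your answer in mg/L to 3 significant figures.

0.0149 mg/L

13.9 µg/L = 0.0139 mg/L.
After input A: C = (45.8·0.0139 + 0.0822·0.399) / 45.88 = 0.01459 mg/L.
After input B: C = (45.88·0.01459 + 0.0038·3.86) / 45.89 = 0.01491 mg/L.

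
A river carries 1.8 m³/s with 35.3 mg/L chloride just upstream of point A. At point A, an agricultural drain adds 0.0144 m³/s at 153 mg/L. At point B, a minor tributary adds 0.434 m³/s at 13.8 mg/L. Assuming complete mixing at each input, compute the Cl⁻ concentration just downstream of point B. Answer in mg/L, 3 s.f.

31.9 mg/L

After input A: C = (1.8·35.3 + 0.0144·153) / 1.814 = 36.23 mg/L.
After input B: C = (1.814·36.23 + 0.434·13.8) / 2.248 = 31.9 mg/L.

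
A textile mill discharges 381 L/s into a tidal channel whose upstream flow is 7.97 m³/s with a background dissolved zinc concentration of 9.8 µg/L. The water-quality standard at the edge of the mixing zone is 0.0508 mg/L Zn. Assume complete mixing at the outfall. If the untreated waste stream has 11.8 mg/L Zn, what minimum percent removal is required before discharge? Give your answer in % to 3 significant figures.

381 L/s = 0.381 m³/s.
9.8 µg/L = 0.0098 mg/L.
Mass balance: 0.0508·8.351 = 0.381·Cₑ + 7.97·0.0098.
Cₑ = (0.4242 − 0.07811) / 0.381 = 0.9085 mg/L.
Required removal = 1 − 0.9085/11.8 = 92.3 %.

92.3 %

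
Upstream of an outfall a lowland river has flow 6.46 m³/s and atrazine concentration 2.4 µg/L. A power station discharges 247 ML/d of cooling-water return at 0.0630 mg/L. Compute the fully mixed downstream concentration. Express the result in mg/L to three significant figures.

247 ML/d = 2.859 m³/s.
2.4 µg/L = 0.0024 mg/L.
By mass balance at complete mixing, C = (2.859·0.063 + 6.46·0.0024) / (2.859 + 6.46) = 0.1956/9.319 = 0.02099 mg/L.

0.0210 mg/L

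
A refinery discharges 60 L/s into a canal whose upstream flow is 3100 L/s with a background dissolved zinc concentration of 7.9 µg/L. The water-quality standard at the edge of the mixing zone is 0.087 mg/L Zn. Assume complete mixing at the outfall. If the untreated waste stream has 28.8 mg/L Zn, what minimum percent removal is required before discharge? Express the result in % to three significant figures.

60 L/s = 0.06 m³/s.
3100 L/s = 3.1 m³/s.
7.9 µg/L = 0.0079 mg/L.
Mass balance: 0.087·3.16 = 0.06·Cₑ + 3.1·0.0079.
Cₑ = (0.2749 − 0.02449) / 0.06 = 4.174 mg/L.
Required removal = 1 − 4.174/28.8 = 85.51 %.

85.5 %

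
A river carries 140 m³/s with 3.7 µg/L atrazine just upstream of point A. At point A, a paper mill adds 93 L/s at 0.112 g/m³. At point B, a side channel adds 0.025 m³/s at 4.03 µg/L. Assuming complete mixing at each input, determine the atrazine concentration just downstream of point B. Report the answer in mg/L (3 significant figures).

3.7 µg/L = 0.0037 mg/L.
93 L/s = 0.093 m³/s.
After input A: C = (140·0.0037 + 0.093·0.112) / 140.1 = 0.003772 mg/L.
4.03 µg/L = 0.00403 mg/L.
After input B: C = (140.1·0.003772 + 0.025·0.00403) / 140.1 = 0.003772 mg/L.

0.00377 mg/L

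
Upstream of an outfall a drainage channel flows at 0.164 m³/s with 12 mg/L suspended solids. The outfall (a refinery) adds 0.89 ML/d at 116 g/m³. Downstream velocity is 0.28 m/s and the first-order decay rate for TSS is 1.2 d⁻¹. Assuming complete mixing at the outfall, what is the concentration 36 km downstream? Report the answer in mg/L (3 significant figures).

0.89 ML/d = 0.0103 m³/s.
After complete mixing, C₀ = (0.0103·116 + 0.164·12) / 0.1743 = 18.15 mg/L.
Travel time t = 3.6e+04 m / 0.28 m/s = 1.286e+05 s = 1.488 d.
C = 18.15·exp(−1.2·1.488) = 18.15·0.1677 = 3.043 mg/L.

3.04 mg/L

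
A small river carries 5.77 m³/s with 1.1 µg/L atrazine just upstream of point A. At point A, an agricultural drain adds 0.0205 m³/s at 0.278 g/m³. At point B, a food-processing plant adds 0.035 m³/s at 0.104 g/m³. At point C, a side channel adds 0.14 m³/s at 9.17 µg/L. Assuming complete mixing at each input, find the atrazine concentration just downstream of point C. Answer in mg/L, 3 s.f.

1.1 µg/L = 0.0011 mg/L.
After input A: C = (5.77·0.0011 + 0.0205·0.278) / 5.79 = 0.00208 mg/L.
After input B: C = (5.79·0.00208 + 0.035·0.104) / 5.825 = 0.002693 mg/L.
9.17 µg/L = 0.00917 mg/L.
After input C: C = (5.825·0.002693 + 0.14·0.00917) / 5.965 = 0.002845 mg/L.

0.00284 mg/L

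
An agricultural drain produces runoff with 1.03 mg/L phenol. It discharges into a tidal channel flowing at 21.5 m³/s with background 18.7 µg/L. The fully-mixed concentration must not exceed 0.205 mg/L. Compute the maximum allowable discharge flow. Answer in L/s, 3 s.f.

18.7 µg/L = 0.0187 mg/L.
Mass balance at complete mixing: C_std·(Q_w + Q_r) = Q_w·C_e + Q_r·C_b.
Rearranging, Q_w = Q_r·(C_std − C_b)/(C_e − C_std) = 21.5·(0.205 − 0.0187) / (1.03 − 0.205) = 4.855 m³/s.
= 4855 L/s.

4860 L/s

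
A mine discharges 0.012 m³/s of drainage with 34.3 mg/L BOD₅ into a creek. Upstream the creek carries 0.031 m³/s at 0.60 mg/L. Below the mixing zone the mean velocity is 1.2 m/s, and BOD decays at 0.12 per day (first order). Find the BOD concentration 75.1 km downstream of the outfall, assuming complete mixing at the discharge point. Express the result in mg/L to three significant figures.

After complete mixing, C₀ = (0.012·34.3 + 0.031·0.6) / 0.043 = 10 mg/L.
Travel time t = 7.51e+04 m / 1.2 m/s = 6.258e+04 s = 0.7243 d.
C = 10·exp(−0.12·0.7243) = 10·0.9167 = 9.172 mg/L.

9.17 mg/L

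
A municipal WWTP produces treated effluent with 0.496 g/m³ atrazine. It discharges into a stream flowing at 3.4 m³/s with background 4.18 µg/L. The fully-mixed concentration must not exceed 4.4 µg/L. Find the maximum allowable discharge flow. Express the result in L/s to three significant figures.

4.18 µg/L = 0.00418 mg/L.
4.4 µg/L = 0.0044 mg/L.
Mass balance at complete mixing: C_std·(Q_w + Q_r) = Q_w·C_e + Q_r·C_b.
Rearranging, Q_w = Q_r·(C_std − C_b)/(C_e − C_std) = 3.4·(0.0044 − 0.00418) / (0.496 − 0.0044) = 0.001522 m³/s.
= 1.522 L/s.

1.52 L/s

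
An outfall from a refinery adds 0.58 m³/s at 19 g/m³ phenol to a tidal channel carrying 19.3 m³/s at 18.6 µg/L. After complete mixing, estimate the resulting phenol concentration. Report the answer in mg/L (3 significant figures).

0.572 mg/L

18.6 µg/L = 0.0186 mg/L.
By mass balance at complete mixing, C = (0.58·19 + 19.3·0.0186) / (0.58 + 19.3) = 11.38/19.88 = 0.5724 mg/L.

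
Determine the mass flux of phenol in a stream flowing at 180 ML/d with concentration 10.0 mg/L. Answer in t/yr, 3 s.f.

657 t/yr

180 ML/d = 2.083 m³/s.
Mass flux = Q·C = 2.083 m³/s × 10 g/m³ = 20.83 g/s.
= 20.83 g/s × 31.56 = 657.4 t/yr.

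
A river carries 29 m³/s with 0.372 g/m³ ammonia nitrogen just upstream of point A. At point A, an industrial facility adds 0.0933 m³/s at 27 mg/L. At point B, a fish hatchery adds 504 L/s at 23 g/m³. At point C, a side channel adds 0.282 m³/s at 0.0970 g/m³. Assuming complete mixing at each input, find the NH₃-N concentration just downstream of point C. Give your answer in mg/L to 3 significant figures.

0.834 mg/L

After input A: C = (29·0.372 + 0.0933·27) / 29.09 = 0.4574 mg/L.
504 L/s = 0.504 m³/s.
After input B: C = (29.09·0.4574 + 0.504·23) / 29.6 = 0.8413 mg/L.
After input C: C = (29.6·0.8413 + 0.282·0.097) / 29.88 = 0.8342 mg/L.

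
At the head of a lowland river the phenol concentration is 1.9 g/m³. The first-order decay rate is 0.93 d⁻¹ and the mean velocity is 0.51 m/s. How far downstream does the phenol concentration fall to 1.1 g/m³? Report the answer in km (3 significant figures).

From C = C₀·e^(−kt), t = ln(C₀/C)/k = ln(1.9/1.1)/0.93 = 0.5465/0.93 = 0.5877 d.
Distance = v·t = 0.51 m/s × 5.078e+04 s = 2.59e+04 m = 25.9 km.

25.9 km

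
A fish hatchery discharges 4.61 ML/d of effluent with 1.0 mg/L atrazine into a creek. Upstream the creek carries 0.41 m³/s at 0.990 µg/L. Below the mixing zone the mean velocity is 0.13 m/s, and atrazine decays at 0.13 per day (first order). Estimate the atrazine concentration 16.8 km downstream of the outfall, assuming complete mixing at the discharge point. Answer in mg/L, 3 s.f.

0.0955 mg/L

4.61 ML/d = 0.05336 m³/s.
0.990 µg/L = 0.00099 mg/L.
After complete mixing, C₀ = (0.05336·1 + 0.41·0.00099) / 0.4634 = 0.116 mg/L.
Travel time t = 1.68e+04 m / 0.13 m/s = 1.292e+05 s = 1.496 d.
C = 0.116·exp(−0.13·1.496) = 0.116·0.8233 = 0.09553 mg/L.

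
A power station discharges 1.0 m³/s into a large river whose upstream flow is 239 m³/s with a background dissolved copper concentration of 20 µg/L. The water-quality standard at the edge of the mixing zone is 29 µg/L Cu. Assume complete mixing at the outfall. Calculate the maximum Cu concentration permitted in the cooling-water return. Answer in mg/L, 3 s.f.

20 µg/L = 0.02 mg/L.
29 µg/L = 0.029 mg/L.
Mass balance: 0.029·240 = 1·Cₑ + 239·0.02.
Cₑ = (6.96 − 4.78) / 1 = 2.18 mg/L.

2.18 mg/L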